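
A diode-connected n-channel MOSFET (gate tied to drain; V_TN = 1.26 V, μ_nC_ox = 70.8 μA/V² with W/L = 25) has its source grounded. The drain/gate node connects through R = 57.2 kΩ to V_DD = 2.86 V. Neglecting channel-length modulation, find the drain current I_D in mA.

I_D = 0.0250 mA

With gate tied to drain, V_GS = V_DS ≥ V_GS − V_TN, so the device is in saturation.
k_n = μ_nC_ox · (W/L) = 1.77 mA/V².
KCL at the drain: ½ k_n (V_GS − V_TN)² = (V_DD − V_GS)/R.
Let x = V_GS − 1.26. Then 50.6 x² + x − 1.6 = 0, giving x = 0.168 V (positive root), so V_GS = 1.43 V.
I_D = (V_DD − V_GS)/R = (2.86 − 1.43) / 57.2 = 0.025 mA.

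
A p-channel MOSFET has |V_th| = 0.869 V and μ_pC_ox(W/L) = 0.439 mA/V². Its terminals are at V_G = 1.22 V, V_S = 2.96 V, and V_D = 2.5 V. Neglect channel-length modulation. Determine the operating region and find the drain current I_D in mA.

Triode; I_D = 0.129 mA

V_SG = V_S − V_G = 2.96 − 1.22 = 1.74 V; V_SD = V_S − V_D = 2.96 − 2.5 = 0.46 V.
V_ov = V_SG − |V_th| = 1.74 − 0.869 = 0.871 V.
Since V_SD = 0.46 V < V_ov = 0.871 V, the device is in the triode region.
I_D = k_p [V_ov · V_SD − ½ V_SD²] = 0.439 × [0.871 × 0.46 − 0.5 × 0.46²] = 0.129 mA.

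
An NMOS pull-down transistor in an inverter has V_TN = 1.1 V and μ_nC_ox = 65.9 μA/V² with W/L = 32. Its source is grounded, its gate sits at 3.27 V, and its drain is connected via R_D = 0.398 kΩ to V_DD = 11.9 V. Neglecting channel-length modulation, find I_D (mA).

V_GS = V_G = 3.27 V, so V_ov = 3.27 − 1.1 = 2.17 V.
k_n = μ_nC_ox · (W/L) = 2.109 mA/V².
Assume saturation: I_D = ½ k_n V_ov² = 0.5 × 2.109 × 2.17² = 4.97 mA, giving V_DS = V_DD − I_D R_D = 11.9 − 4.97 × 0.398 = 9.92 V.
V_DS = 9.92 V ≥ V_ov = 2.17 V, confirming saturation.

I_D = 4.97 mA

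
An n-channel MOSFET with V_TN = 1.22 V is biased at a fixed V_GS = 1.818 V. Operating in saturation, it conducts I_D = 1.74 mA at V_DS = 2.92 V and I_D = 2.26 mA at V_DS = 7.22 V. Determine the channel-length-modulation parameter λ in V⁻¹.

With V_GS fixed, I_D ∝ (1 + λ V_DS) in saturation, so I_D2/I_D1 = (1 + λ V_DS2)/(1 + λ V_DS1).
2.26/1.74 = 1.299 = (1 + 7.22 λ)/(1 + 2.92 λ).
Solving: λ (I_D1 V_DS2 − I_D2 V_DS1) = I_D2 − I_D1, so λ = (2.26 − 1.74) / (1.74 × 7.22 − 2.26 × 2.92) = 0.52 / 5.96 = 0.0872 V⁻¹.

λ = 0.0872 V⁻¹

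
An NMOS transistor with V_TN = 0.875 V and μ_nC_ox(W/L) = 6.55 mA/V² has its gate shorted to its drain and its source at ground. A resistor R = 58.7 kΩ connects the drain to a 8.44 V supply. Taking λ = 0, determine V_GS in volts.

With gate tied to drain, V_GS = V_DS ≥ V_GS − V_TN, so the device is in saturation.
KCL at the drain: ½ k_n (V_GS − V_TN)² = (V_DD − V_GS)/R.
Let x = V_GS − 0.875. Then 192 x² + x − 7.565 = 0, giving x = 0.196 V (positive root), so V_GS = 1.07 V.
I_D = (V_DD − V_GS)/R = (8.44 − 1.07) / 58.7 = 0.126 mA.

V_GS = 1.07 V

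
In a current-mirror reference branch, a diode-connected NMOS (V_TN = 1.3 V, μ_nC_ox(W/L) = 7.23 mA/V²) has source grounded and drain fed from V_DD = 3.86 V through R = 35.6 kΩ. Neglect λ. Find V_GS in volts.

V_GS = 1.44 V

With gate tied to drain, V_GS = V_DS ≥ V_GS − V_TN, so the device is in saturation.
KCL at the drain: ½ k_n (V_GS − V_TN)² = (V_DD − V_GS)/R.
Let x = V_GS − 1.3. Then 129 x² + x − 2.56 = 0, giving x = 0.137 V (positive root), so V_GS = 1.44 V.
I_D = (V_DD − V_GS)/R = (3.86 − 1.44) / 35.6 = 0.0681 mA.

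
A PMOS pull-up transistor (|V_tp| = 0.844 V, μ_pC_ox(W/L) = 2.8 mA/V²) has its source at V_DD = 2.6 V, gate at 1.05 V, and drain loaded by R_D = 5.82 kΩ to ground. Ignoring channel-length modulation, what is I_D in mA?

I_D = 0.404 mA

V_SG = V_DD − V_G = 2.6 − 1.05 = 1.55 V, so V_ov = 1.55 − 0.844 = 0.706 V.
Assume saturation: I_D = ½ k_p V_ov² = 0.5 × 2.8 × 0.706² = 0.698 mA, giving V_SD = V_DD − I_D R_D = 2.6 − 0.698 × 5.82 = -1.46 V.
But -1.46 V < V_ov = 0.706 V, so the device is actually in triode.
In triode I_D = k_p[V_ov V_SD − ½ V_SD²] and I_D = (V_DD − V_SD)/R_D. Equating: 8.15 V_SD² − 12.5 V_SD + 2.6 = 0, giving V_SD = 0.248 V (the root below V_ov).
I_D = (2.6 − 0.248) / 5.82 = 0.404 mA.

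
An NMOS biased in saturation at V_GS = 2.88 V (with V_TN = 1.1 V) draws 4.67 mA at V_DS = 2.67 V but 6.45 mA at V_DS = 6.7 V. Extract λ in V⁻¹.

With V_GS fixed, I_D ∝ (1 + λ V_DS) in saturation, so I_D2/I_D1 = (1 + λ V_DS2)/(1 + λ V_DS1).
6.45/4.67 = 1.381 = (1 + 6.7 λ)/(1 + 2.67 λ).
Solving: λ (I_D1 V_DS2 − I_D2 V_DS1) = I_D2 − I_D1, so λ = (6.45 − 4.67) / (4.67 × 6.7 − 6.45 × 2.67) = 1.78 / 14.1 = 0.127 V⁻¹.

λ = 0.127 V⁻¹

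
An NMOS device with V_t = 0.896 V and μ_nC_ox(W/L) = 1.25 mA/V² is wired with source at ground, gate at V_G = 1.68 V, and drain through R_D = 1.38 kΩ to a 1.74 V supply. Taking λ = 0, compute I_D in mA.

I_D = 0.384 mA

V_GS = V_G = 1.68 V, so V_ov = 1.68 − 0.896 = 0.784 V.
Assume saturation: I_D = ½ k_n V_ov² = 0.5 × 1.25 × 0.784² = 0.384 mA, giving V_DS = V_DD − I_D R_D = 1.74 − 0.384 × 1.38 = 1.21 V.
V_DS = 1.21 V ≥ V_ov = 0.784 V, confirming saturation.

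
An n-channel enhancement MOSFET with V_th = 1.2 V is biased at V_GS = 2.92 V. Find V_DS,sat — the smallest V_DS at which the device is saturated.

The boundary between triode and saturation is V_DS = V_GS − V_th = V_ov.
V_ov = 2.92 − 1.2 = 1.72 V.

V_DS,sat = 1.72 V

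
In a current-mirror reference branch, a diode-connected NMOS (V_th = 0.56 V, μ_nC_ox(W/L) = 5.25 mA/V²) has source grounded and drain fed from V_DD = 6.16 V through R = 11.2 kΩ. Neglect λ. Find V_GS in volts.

V_GS = 0.980 V

With gate tied to drain, V_GS = V_DS ≥ V_GS − V_th, so the device is in saturation.
KCL at the drain: ½ k_n (V_GS − V_th)² = (V_DD − V_GS)/R.
Let x = V_GS − 0.56. Then 29.4 x² + x − 5.6 = 0, giving x = 0.42 V (positive root), so V_GS = 0.98 V.
I_D = (V_DD − V_GS)/R = (6.16 − 0.98) / 11.2 = 0.463 mA.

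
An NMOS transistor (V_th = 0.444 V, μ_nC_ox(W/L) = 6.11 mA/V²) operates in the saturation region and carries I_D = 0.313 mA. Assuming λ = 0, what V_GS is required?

In saturation I_D = ½ k_n (V_GS − V_th)², so V_GS − V_th = √(2 I_D / k_n) = √(2 × 0.313 / 6.11) = 0.32 V.
V_GS = 0.444 + 0.32 = 0.764 V.

V_GS = 0.764 V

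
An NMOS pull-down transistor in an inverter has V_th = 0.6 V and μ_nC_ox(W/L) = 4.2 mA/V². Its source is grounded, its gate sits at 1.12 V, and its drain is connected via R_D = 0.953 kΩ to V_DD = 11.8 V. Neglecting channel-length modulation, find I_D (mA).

I_D = 0.568 mA

V_GS = V_G = 1.12 V, so V_ov = 1.12 − 0.6 = 0.52 V.
Assume saturation: I_D = ½ k_n V_ov² = 0.5 × 4.2 × 0.52² = 0.568 mA, giving V_DS = V_DD − I_D R_D = 11.8 − 0.568 × 0.953 = 11.3 V.
V_DS = 11.3 V ≥ V_ov = 0.52 V, confirming saturation.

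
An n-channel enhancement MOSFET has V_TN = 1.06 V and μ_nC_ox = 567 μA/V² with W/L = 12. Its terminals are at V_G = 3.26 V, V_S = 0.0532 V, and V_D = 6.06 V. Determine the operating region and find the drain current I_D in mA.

Saturation; I_D = 15.7 mA

V_GS = V_G − V_S = 3.26 − 0.0532 = 3.21 V; V_DS = V_D − V_S = 6.06 − 0.0532 = 6.01 V.
k_n = μ_nC_ox · (W/L) = 6.804 mA/V².
V_ov = V_GS − V_TN = 3.21 − 1.06 = 2.15 V.
Since V_DS = 6.01 V ≥ V_ov = 2.15 V, the device is in saturation.
I_D = ½ k_n V_ov² = 0.5 × 6.804 × 2.15² = 15.7 mA.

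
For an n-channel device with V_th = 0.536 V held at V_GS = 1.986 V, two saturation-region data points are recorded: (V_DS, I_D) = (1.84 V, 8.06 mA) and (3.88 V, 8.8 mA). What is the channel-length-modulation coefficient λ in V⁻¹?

With V_GS fixed, I_D ∝ (1 + λ V_DS) in saturation, so I_D2/I_D1 = (1 + λ V_DS2)/(1 + λ V_DS1).
8.8/8.06 = 1.092 = (1 + 3.88 λ)/(1 + 1.84 λ).
Solving: λ (I_D1 V_DS2 − I_D2 V_DS1) = I_D2 − I_D1, so λ = (8.8 − 8.06) / (8.06 × 3.88 − 8.8 × 1.84) = 0.74 / 15.1 = 0.0491 V⁻¹.

λ = 0.0491 V⁻¹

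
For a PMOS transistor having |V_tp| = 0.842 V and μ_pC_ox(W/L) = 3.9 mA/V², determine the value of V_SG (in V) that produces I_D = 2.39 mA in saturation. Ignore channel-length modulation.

In saturation I_D = ½ k_p (V_SG − |V_tp|)², so V_SG − |V_tp| = √(2 I_D / k_p) = √(2 × 2.39 / 3.9) = 1.11 V.
V_SG = 0.842 + 1.11 = 1.95 V.

V_SG = 1.95 V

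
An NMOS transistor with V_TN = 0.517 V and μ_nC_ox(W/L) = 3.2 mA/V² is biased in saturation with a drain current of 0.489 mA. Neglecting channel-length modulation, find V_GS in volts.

In saturation I_D = ½ k_n (V_GS − V_TN)², so V_GS − V_TN = √(2 I_D / k_n) = √(2 × 0.489 / 3.2) = 0.553 V.
V_GS = 0.517 + 0.553 = 1.07 V.

V_GS = 1.07 V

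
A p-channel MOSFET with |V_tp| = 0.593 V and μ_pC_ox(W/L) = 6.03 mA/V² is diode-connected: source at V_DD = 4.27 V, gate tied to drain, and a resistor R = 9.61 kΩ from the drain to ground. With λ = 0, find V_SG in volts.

With gate tied to drain, V_SG = V_SD ≥ V_SG − |V_tp|, so the device is in saturation.
KCL at the drain: ½ k_p (V_SG − |V_tp|)² = (V_DD − V_SG)/R.
Let x = V_SG − 0.593. Then 29 x² + x − 3.677 = 0, giving x = 0.339 V (positive root), so V_SG = 0.932 V.
I_D = (V_DD − V_SG)/R = (4.27 − 0.932) / 9.61 = 0.347 mA.

V_SG = 0.932 V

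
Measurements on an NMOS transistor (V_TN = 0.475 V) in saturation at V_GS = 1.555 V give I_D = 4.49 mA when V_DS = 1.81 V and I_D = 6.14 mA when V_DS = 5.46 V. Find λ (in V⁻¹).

λ = 0.123 V⁻¹

With V_GS fixed, I_D ∝ (1 + λ V_DS) in saturation, so I_D2/I_D1 = (1 + λ V_DS2)/(1 + λ V_DS1).
6.14/4.49 = 1.367 = (1 + 5.46 λ)/(1 + 1.81 λ).
Solving: λ (I_D1 V_DS2 − I_D2 V_DS1) = I_D2 − I_D1, so λ = (6.14 − 4.49) / (4.49 × 5.46 − 6.14 × 1.81) = 1.65 / 13.4 = 0.123 V⁻¹.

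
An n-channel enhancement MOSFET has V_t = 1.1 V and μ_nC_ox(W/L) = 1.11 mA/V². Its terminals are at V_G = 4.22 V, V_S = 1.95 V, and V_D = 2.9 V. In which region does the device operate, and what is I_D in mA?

V_GS = V_G − V_S = 4.22 − 1.95 = 2.27 V; V_DS = V_D − V_S = 2.9 − 1.95 = 0.95 V.
V_ov = V_GS − V_t = 2.27 − 1.1 = 1.17 V.
Since V_DS = 0.95 V < V_ov = 1.17 V, the device is in the triode region.
I_D = k_n [V_ov · V_DS − ½ V_DS²] = 1.11 × [1.17 × 0.95 − 0.5 × 0.95²] = 0.733 mA.

Triode; I_D = 0.733 mA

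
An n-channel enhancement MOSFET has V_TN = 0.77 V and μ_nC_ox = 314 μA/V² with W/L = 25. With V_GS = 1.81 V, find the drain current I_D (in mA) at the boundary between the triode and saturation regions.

At the boundary V_DS = V_ov = V_GS − V_TN = 1.81 − 0.77 = 1.04 V.
k_n = μ_nC_ox · (W/L) = 7.85 mA/V².
I_D = ½ k_n V_ov² = 0.5 × 7.85 × 1.04² = 4.25 mA.

I_D = 4.25 mA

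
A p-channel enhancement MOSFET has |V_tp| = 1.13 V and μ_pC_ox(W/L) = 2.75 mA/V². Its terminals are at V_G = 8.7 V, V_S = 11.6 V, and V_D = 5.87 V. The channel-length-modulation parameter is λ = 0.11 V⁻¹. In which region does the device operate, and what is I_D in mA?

Saturation; I_D = 7.02 mA

V_SG = V_S − V_G = 11.6 − 8.7 = 2.9 V; V_SD = V_S − V_D = 11.6 − 5.87 = 5.73 V.
V_ov = V_SG − |V_tp| = 2.9 − 1.13 = 1.77 V.
Since V_SD = 5.73 V ≥ V_ov = 1.77 V, the device is in saturation.
I_D = ½ k_p V_ov² (1 + λ V_SD) = 0.5 × 2.75 × 1.77² × (1 + 0.11 × 5.73) = 7.02 mA.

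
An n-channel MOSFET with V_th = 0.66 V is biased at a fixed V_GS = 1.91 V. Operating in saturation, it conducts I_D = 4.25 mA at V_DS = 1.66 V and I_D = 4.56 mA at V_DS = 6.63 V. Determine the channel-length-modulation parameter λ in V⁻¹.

With V_GS fixed, I_D ∝ (1 + λ V_DS) in saturation, so I_D2/I_D1 = (1 + λ V_DS2)/(1 + λ V_DS1).
4.56/4.25 = 1.073 = (1 + 6.63 λ)/(1 + 1.66 λ).
Solving: λ (I_D1 V_DS2 − I_D2 V_DS1) = I_D2 − I_D1, so λ = (4.56 − 4.25) / (4.25 × 6.63 − 4.56 × 1.66) = 0.31 / 20.6 = 0.015 V⁻¹.

λ = 0.0150 V⁻¹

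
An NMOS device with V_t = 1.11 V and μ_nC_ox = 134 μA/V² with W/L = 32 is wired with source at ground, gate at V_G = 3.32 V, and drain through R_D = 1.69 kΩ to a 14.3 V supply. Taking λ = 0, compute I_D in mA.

I_D = 7.81 mA

V_GS = V_G = 3.32 V, so V_ov = 3.32 − 1.11 = 2.21 V.
k_n = μ_nC_ox · (W/L) = 4.288 mA/V².
Assume saturation: I_D = ½ k_n V_ov² = 0.5 × 4.288 × 2.21² = 10.5 mA, giving V_DS = V_DD − I_D R_D = 14.3 − 10.5 × 1.69 = -3.4 V.
But -3.4 V < V_ov = 2.21 V, so the device is actually in triode.
In triode I_D = k_n[V_ov V_DS − ½ V_DS²] and I_D = (V_DD − V_DS)/R_D. Equating: 3.62 V_DS² − 17.02 V_DS + 14.3 = 0, giving V_DS = 1.1 V (the root below V_ov).
I_D = (14.3 − 1.1) / 1.69 = 7.81 mA.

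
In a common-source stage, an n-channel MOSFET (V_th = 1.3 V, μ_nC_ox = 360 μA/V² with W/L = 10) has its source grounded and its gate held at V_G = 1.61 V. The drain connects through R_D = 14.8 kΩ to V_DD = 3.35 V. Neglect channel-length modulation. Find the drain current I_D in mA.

V_GS = V_G = 1.61 V, so V_ov = 1.61 − 1.3 = 0.31 V.
k_n = μ_nC_ox · (W/L) = 3.6 mA/V².
Assume saturation: I_D = ½ k_n V_ov² = 0.5 × 3.6 × 0.31² = 0.173 mA, giving V_DS = V_DD − I_D R_D = 3.35 − 0.173 × 14.8 = 0.79 V.
V_DS = 0.79 V ≥ V_ov = 0.31 V, confirming saturation.

I_D = 0.173 mA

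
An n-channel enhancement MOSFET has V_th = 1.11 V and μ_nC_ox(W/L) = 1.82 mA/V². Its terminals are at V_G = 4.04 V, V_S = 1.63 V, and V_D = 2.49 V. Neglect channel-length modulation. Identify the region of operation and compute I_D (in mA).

Triode; I_D = 1.36 mA

V_GS = V_G − V_S = 4.04 − 1.63 = 2.41 V; V_DS = V_D − V_S = 2.49 − 1.63 = 0.86 V.
V_ov = V_GS − V_th = 2.41 − 1.11 = 1.3 V.
Since V_DS = 0.86 V < V_ov = 1.3 V, the device is in the triode region.
I_D = k_n [V_ov · V_DS − ½ V_DS²] = 1.82 × [1.3 × 0.86 − 0.5 × 0.86²] = 1.36 mA.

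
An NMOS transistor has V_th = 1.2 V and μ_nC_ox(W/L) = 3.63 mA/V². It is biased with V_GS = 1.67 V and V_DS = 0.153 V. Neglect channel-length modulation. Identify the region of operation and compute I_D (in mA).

V_ov = V_GS − V_th = 1.67 − 1.2 = 0.47 V.
Since V_DS = 0.153 V < V_ov = 0.47 V, the device is in the triode region.
I_D = k_n [V_ov · V_DS − ½ V_DS²] = 3.63 × [0.47 × 0.153 − 0.5 × 0.153²] = 0.219 mA.

Triode; I_D = 0.219 mA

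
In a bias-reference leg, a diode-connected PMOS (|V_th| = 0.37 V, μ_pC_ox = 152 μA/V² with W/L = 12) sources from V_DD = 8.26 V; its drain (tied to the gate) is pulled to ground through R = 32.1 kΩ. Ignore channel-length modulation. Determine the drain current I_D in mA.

With gate tied to drain, V_SG = V_SD ≥ V_SG − |V_th|, so the device is in saturation.
k_p = μ_pC_ox · (W/L) = 1.824 mA/V².
KCL at the drain: ½ k_p (V_SG − |V_th|)² = (V_DD − V_SG)/R.
Let x = V_SG − 0.37. Then 29.3 x² + x − 7.89 = 0, giving x = 0.502 V (positive root), so V_SG = 0.872 V.
I_D = (V_DD − V_SG)/R = (8.26 − 0.872) / 32.1 = 0.23 mA.

I_D = 0.230 mA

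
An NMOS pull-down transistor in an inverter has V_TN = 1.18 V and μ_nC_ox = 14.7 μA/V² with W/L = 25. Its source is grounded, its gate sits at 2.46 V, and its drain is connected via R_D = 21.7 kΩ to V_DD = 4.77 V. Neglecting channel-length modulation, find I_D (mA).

I_D = 0.196 mA

V_GS = V_G = 2.46 V, so V_ov = 2.46 − 1.18 = 1.28 V.
k_n = μ_nC_ox · (W/L) = 0.3675 mA/V².
Assume saturation: I_D = ½ k_n V_ov² = 0.5 × 0.3675 × 1.28² = 0.301 mA, giving V_DS = V_DD − I_D R_D = 4.77 − 0.301 × 21.7 = -1.76 V.
But -1.76 V < V_ov = 1.28 V, so the device is actually in triode.
In triode I_D = k_n[V_ov V_DS − ½ V_DS²] and I_D = (V_DD − V_DS)/R_D. Equating: 3.99 V_DS² − 11.21 V_DS + 4.77 = 0, giving V_DS = 0.523 V (the root below V_ov).
I_D = (4.77 − 0.523) / 21.7 = 0.196 mA.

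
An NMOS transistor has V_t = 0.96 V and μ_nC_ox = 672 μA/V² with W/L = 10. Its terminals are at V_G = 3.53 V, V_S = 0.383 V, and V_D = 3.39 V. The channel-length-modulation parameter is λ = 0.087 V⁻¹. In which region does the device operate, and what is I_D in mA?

V_GS = V_G − V_S = 3.53 − 0.383 = 3.15 V; V_DS = V_D − V_S = 3.39 − 0.383 = 3.01 V.
k_n = μ_nC_ox · (W/L) = 6.72 mA/V².
V_ov = V_GS − V_t = 3.15 − 0.96 = 2.19 V.
Since V_DS = 3.01 V ≥ V_ov = 2.19 V, the device is in saturation.
I_D = ½ k_n V_ov² (1 + λ V_DS) = 0.5 × 6.72 × 2.19² × (1 + 0.087 × 3.01) = 20.3 mA.

Saturation; I_D = 20.3 mA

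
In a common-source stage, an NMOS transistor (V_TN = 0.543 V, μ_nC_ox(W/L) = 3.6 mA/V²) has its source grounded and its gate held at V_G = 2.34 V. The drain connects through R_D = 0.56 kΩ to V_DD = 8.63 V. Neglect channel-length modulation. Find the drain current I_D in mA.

I_D = 5.81 mA

V_GS = V_G = 2.34 V, so V_ov = 2.34 − 0.543 = 1.8 V.
Assume saturation: I_D = ½ k_n V_ov² = 0.5 × 3.6 × 1.8² = 5.81 mA, giving V_DS = V_DD − I_D R_D = 8.63 − 5.81 × 0.56 = 5.37 V.
V_DS = 5.37 V ≥ V_ov = 1.8 V, confirming saturation.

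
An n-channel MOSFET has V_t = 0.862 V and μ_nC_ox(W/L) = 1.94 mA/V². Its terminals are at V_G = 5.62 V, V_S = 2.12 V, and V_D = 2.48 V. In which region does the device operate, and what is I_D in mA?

Triode; I_D = 1.72 mA

V_GS = V_G − V_S = 5.62 − 2.12 = 3.5 V; V_DS = V_D − V_S = 2.48 − 2.12 = 0.36 V.
V_ov = V_GS − V_t = 3.5 − 0.862 = 2.64 V.
Since V_DS = 0.36 V < V_ov = 2.64 V, the device is in the triode region.
I_D = k_n [V_ov · V_DS − ½ V_DS²] = 1.94 × [2.64 × 0.36 − 0.5 × 0.36²] = 1.72 mA.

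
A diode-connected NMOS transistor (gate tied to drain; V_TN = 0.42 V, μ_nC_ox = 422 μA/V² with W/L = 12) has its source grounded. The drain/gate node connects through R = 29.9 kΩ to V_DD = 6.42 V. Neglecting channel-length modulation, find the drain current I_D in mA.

I_D = 0.191 mA

With gate tied to drain, V_GS = V_DS ≥ V_GS − V_TN, so the device is in saturation.
k_n = μ_nC_ox · (W/L) = 5.064 mA/V².
KCL at the drain: ½ k_n (V_GS − V_TN)² = (V_DD − V_GS)/R.
Let x = V_GS − 0.42. Then 75.7 x² + x − 6 = 0, giving x = 0.275 V (positive root), so V_GS = 0.695 V.
I_D = (V_DD − V_GS)/R = (6.42 − 0.695) / 29.9 = 0.191 mA.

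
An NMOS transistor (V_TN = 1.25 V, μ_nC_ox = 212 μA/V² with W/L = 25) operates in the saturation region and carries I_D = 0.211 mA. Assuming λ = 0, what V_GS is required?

V_GS = 1.53 V

k_n = μ_nC_ox · (W/L) = 5.3 mA/V².
In saturation I_D = ½ k_n (V_GS − V_TN)², so V_GS − V_TN = √(2 I_D / k_n) = √(2 × 0.211 / 5.3) = 0.282 V.
V_GS = 1.25 + 0.282 = 1.53 V.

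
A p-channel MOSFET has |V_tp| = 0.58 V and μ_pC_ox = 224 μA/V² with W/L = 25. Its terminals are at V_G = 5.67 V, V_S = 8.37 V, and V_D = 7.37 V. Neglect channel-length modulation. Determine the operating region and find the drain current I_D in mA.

V_SG = V_S − V_G = 8.37 − 5.67 = 2.7 V; V_SD = V_S − V_D = 8.37 − 7.37 = 1 V.
k_p = μ_pC_ox · (W/L) = 5.6 mA/V².
V_ov = V_SG − |V_tp| = 2.7 − 0.58 = 2.12 V.
Since V_SD = 1 V < V_ov = 2.12 V, the device is in the triode region.
I_D = k_p [V_ov · V_SD − ½ V_SD²] = 5.6 × [2.12 × 1 − 0.5 × 1²] = 9.07 mA.

Triode; I_D = 9.07 mA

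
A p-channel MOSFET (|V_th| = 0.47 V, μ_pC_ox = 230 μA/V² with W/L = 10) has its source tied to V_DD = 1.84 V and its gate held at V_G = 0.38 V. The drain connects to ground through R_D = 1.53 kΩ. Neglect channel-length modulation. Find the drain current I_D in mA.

I_D = 0.867 mA

V_SG = V_DD − V_G = 1.84 − 0.38 = 1.46 V, so V_ov = 1.46 − 0.47 = 0.99 V.
k_p = μ_pC_ox · (W/L) = 2.3 mA/V².
Assume saturation: I_D = ½ k_p V_ov² = 0.5 × 2.3 × 0.99² = 1.13 mA, giving V_SD = V_DD − I_D R_D = 1.84 − 1.13 × 1.53 = 0.116 V.
But 0.116 V < V_ov = 0.99 V, so the device is actually in triode.
In triode I_D = k_p[V_ov V_SD − ½ V_SD²] and I_D = (V_DD − V_SD)/R_D. Equating: 1.76 V_SD² − 4.484 V_SD + 1.84 = 0, giving V_SD = 0.514 V (the root below V_ov).
I_D = (1.84 − 0.514) / 1.53 = 0.867 mA.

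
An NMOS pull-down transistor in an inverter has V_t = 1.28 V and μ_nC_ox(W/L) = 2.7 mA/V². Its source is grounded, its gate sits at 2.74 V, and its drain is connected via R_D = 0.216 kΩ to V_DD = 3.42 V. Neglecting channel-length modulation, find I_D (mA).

I_D = 2.88 mA

V_GS = V_G = 2.74 V, so V_ov = 2.74 − 1.28 = 1.46 V.
Assume saturation: I_D = ½ k_n V_ov² = 0.5 × 2.7 × 1.46² = 2.88 mA, giving V_DS = V_DD − I_D R_D = 3.42 − 2.88 × 0.216 = 2.8 V.
V_DS = 2.8 V ≥ V_ov = 1.46 V, confirming saturation.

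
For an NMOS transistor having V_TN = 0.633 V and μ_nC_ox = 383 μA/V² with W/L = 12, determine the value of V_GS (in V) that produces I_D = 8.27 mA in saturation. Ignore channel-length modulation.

V_GS = 2.53 V

k_n = μ_nC_ox · (W/L) = 4.596 mA/V².
In saturation I_D = ½ k_n (V_GS − V_TN)², so V_GS − V_TN = √(2 I_D / k_n) = √(2 × 8.27 / 4.596) = 1.9 V.
V_GS = 0.633 + 1.9 = 2.53 V.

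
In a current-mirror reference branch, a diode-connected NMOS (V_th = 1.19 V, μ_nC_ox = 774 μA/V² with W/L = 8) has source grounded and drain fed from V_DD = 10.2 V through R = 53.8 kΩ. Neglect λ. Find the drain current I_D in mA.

I_D = 0.163 mA

With gate tied to drain, V_GS = V_DS ≥ V_GS − V_th, so the device is in saturation.
k_n = μ_nC_ox · (W/L) = 6.192 mA/V².
KCL at the drain: ½ k_n (V_GS − V_th)² = (V_DD − V_GS)/R.
Let x = V_GS − 1.19. Then 167 x² + x − 9.01 = 0, giving x = 0.23 V (positive root), so V_GS = 1.42 V.
I_D = (V_DD − V_GS)/R = (10.2 − 1.42) / 53.8 = 0.163 mA.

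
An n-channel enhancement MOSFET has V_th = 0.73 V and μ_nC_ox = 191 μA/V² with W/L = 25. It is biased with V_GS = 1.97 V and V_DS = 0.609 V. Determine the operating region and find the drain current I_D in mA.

Triode; I_D = 2.72 mA

k_n = μ_nC_ox · (W/L) = 4.775 mA/V².
V_ov = V_GS − V_th = 1.97 − 0.73 = 1.24 V.
Since V_DS = 0.609 V < V_ov = 1.24 V, the device is in the triode region.
I_D = k_n [V_ov · V_DS − ½ V_DS²] = 4.775 × [1.24 × 0.609 − 0.5 × 0.609²] = 2.72 mA.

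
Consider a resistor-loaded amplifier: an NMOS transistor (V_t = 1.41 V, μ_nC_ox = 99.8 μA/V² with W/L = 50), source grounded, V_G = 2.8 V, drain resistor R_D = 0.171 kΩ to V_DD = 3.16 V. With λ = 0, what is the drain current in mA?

I_D = 4.82 mA

V_GS = V_G = 2.8 V, so V_ov = 2.8 − 1.41 = 1.39 V.
k_n = μ_nC_ox · (W/L) = 4.99 mA/V².
Assume saturation: I_D = ½ k_n V_ov² = 0.5 × 4.99 × 1.39² = 4.82 mA, giving V_DS = V_DD − I_D R_D = 3.16 − 4.82 × 0.171 = 2.34 V.
V_DS = 2.34 V ≥ V_ov = 1.39 V, confirming saturation.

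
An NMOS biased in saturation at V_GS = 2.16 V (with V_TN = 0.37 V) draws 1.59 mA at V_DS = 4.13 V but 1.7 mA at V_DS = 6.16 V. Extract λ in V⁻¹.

λ = 0.0397 V⁻¹

With V_GS fixed, I_D ∝ (1 + λ V_DS) in saturation, so I_D2/I_D1 = (1 + λ V_DS2)/(1 + λ V_DS1).
1.7/1.59 = 1.069 = (1 + 6.16 λ)/(1 + 4.13 λ).
Solving: λ (I_D1 V_DS2 − I_D2 V_DS1) = I_D2 − I_D1, so λ = (1.7 − 1.59) / (1.59 × 6.16 − 1.7 × 4.13) = 0.11 / 2.77 = 0.0397 V⁻¹.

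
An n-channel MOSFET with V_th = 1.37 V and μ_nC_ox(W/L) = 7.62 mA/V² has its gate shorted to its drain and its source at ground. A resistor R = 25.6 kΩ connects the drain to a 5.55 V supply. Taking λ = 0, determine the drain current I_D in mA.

I_D = 0.155 mA

With gate tied to drain, V_GS = V_DS ≥ V_GS − V_th, so the device is in saturation.
KCL at the drain: ½ k_n (V_GS − V_th)² = (V_DD − V_GS)/R.
Let x = V_GS − 1.37. Then 97.5 x² + x − 4.18 = 0, giving x = 0.202 V (positive root), so V_GS = 1.57 V.
I_D = (V_DD − V_GS)/R = (5.55 − 1.57) / 25.6 = 0.155 mA.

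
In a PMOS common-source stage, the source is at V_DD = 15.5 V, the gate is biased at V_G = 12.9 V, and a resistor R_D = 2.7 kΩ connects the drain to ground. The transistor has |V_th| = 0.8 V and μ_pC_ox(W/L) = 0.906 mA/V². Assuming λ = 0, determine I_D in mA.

V_SG = V_DD − V_G = 15.5 − 12.9 = 2.6 V, so V_ov = 2.6 − 0.8 = 1.8 V.
Assume saturation: I_D = ½ k_p V_ov² = 0.5 × 0.906 × 1.8² = 1.47 mA, giving V_SD = V_DD − I_D R_D = 15.5 − 1.47 × 2.7 = 11.5 V.
V_SD = 11.5 V ≥ V_ov = 1.8 V, confirming saturation.

I_D = 1.47 mA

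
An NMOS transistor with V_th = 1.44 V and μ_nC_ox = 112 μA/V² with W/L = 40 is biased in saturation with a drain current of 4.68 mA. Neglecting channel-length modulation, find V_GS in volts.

k_n = μ_nC_ox · (W/L) = 4.48 mA/V².
In saturation I_D = ½ k_n (V_GS − V_th)², so V_GS − V_th = √(2 I_D / k_n) = √(2 × 4.68 / 4.48) = 1.45 V.
V_GS = 1.44 + 1.45 = 2.89 V.

V_GS = 2.89 V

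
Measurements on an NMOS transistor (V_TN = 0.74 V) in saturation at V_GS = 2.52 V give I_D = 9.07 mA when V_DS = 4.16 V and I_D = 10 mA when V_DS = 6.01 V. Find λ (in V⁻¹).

With V_GS fixed, I_D ∝ (1 + λ V_DS) in saturation, so I_D2/I_D1 = (1 + λ V_DS2)/(1 + λ V_DS1).
10/9.07 = 1.103 = (1 + 6.01 λ)/(1 + 4.16 λ).
Solving: λ (I_D1 V_DS2 − I_D2 V_DS1) = I_D2 − I_D1, so λ = (10 − 9.07) / (9.07 × 6.01 − 10 × 4.16) = 0.93 / 12.9 = 0.072 V⁻¹.

λ = 0.0720 V⁻¹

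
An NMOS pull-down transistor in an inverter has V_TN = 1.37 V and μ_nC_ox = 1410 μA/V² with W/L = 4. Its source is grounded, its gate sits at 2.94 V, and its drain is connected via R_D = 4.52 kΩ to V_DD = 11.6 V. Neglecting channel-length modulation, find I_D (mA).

V_GS = V_G = 2.94 V, so V_ov = 2.94 − 1.37 = 1.57 V.
k_n = μ_nC_ox · (W/L) = 5.64 mA/V².
Assume saturation: I_D = ½ k_n V_ov² = 0.5 × 5.64 × 1.57² = 6.95 mA, giving V_DS = V_DD − I_D R_D = 11.6 − 6.95 × 4.52 = -19.8 V.
But -19.8 V < V_ov = 1.57 V, so the device is actually in triode.
In triode I_D = k_n[V_ov V_DS − ½ V_DS²] and I_D = (V_DD − V_DS)/R_D. Equating: 12.7 V_DS² − 41.02 V_DS + 11.6 = 0, giving V_DS = 0.313 V (the root below V_ov).
I_D = (11.6 − 0.313) / 4.52 = 2.5 mA.

I_D = 2.50 mA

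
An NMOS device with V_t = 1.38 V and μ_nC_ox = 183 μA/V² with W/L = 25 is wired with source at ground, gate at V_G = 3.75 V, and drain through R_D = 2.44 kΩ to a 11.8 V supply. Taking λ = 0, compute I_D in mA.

V_GS = V_G = 3.75 V, so V_ov = 3.75 − 1.38 = 2.37 V.
k_n = μ_nC_ox · (W/L) = 4.575 mA/V².
Assume saturation: I_D = ½ k_n V_ov² = 0.5 × 4.575 × 2.37² = 12.8 mA, giving V_DS = V_DD − I_D R_D = 11.8 − 12.8 × 2.44 = -19.6 V.
But -19.6 V < V_ov = 2.37 V, so the device is actually in triode.
In triode I_D = k_n[V_ov V_DS − ½ V_DS²] and I_D = (V_DD − V_DS)/R_D. Equating: 5.58 V_DS² − 27.46 V_DS + 11.8 = 0, giving V_DS = 0.476 V (the root below V_ov).
I_D = (11.8 − 0.476) / 2.44 = 4.64 mA.

I_D = 4.64 mA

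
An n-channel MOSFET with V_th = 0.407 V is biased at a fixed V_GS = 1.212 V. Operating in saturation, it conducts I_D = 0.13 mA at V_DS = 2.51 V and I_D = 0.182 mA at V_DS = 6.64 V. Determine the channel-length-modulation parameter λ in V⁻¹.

With V_GS fixed, I_D ∝ (1 + λ V_DS) in saturation, so I_D2/I_D1 = (1 + λ V_DS2)/(1 + λ V_DS1).
0.182/0.13 = 1.4 = (1 + 6.64 λ)/(1 + 2.51 λ).
Solving: λ (I_D1 V_DS2 − I_D2 V_DS1) = I_D2 − I_D1, so λ = (0.182 − 0.13) / (0.13 × 6.64 − 0.182 × 2.51) = 0.052 / 0.406 = 0.128 V⁻¹.

λ = 0.128 V⁻¹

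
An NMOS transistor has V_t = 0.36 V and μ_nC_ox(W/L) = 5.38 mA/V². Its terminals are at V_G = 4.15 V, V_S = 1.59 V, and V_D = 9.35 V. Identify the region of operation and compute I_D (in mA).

Saturation; I_D = 13.0 mA

V_GS = V_G − V_S = 4.15 − 1.59 = 2.56 V; V_DS = V_D − V_S = 9.35 − 1.59 = 7.76 V.
V_ov = V_GS − V_t = 2.56 − 0.36 = 2.2 V.
Since V_DS = 7.76 V ≥ V_ov = 2.2 V, the device is in saturation.
I_D = ½ k_n V_ov² = 0.5 × 5.38 × 2.2² = 13 mA.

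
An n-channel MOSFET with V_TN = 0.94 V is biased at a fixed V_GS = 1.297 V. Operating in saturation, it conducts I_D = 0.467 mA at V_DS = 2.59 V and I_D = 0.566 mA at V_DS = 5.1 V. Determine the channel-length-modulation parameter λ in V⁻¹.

With V_GS fixed, I_D ∝ (1 + λ V_DS) in saturation, so I_D2/I_D1 = (1 + λ V_DS2)/(1 + λ V_DS1).
0.566/0.467 = 1.212 = (1 + 5.1 λ)/(1 + 2.59 λ).
Solving: λ (I_D1 V_DS2 − I_D2 V_DS1) = I_D2 − I_D1, so λ = (0.566 − 0.467) / (0.467 × 5.1 − 0.566 × 2.59) = 0.099 / 0.916 = 0.108 V⁻¹.

λ = 0.108 V⁻¹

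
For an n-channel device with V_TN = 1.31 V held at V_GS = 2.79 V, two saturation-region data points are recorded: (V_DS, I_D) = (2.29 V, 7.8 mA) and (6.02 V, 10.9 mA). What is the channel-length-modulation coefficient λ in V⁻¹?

With V_GS fixed, I_D ∝ (1 + λ V_DS) in saturation, so I_D2/I_D1 = (1 + λ V_DS2)/(1 + λ V_DS1).
10.9/7.8 = 1.397 = (1 + 6.02 λ)/(1 + 2.29 λ).
Solving: λ (I_D1 V_DS2 − I_D2 V_DS1) = I_D2 − I_D1, so λ = (10.9 − 7.8) / (7.8 × 6.02 − 10.9 × 2.29) = 3.1 / 22 = 0.141 V⁻¹.

λ = 0.141 V⁻¹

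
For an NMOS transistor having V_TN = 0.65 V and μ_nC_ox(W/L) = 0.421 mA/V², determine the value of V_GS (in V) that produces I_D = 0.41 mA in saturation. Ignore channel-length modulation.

V_GS = 2.05 V

In saturation I_D = ½ k_n (V_GS − V_TN)², so V_GS − V_TN = √(2 I_D / k_n) = √(2 × 0.41 / 0.421) = 1.4 V.
V_GS = 0.65 + 1.4 = 2.05 V.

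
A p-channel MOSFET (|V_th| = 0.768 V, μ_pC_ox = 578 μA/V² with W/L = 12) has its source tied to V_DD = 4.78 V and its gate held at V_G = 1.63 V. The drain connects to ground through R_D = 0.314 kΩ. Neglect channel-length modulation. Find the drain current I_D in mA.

I_D = 12.3 mA

V_SG = V_DD − V_G = 4.78 − 1.63 = 3.15 V, so V_ov = 3.15 − 0.768 = 2.38 V.
k_p = μ_pC_ox · (W/L) = 6.936 mA/V².
Assume saturation: I_D = ½ k_p V_ov² = 0.5 × 6.936 × 2.38² = 19.7 mA, giving V_SD = V_DD − I_D R_D = 4.78 − 19.7 × 0.314 = -1.4 V.
But -1.4 V < V_ov = 2.38 V, so the device is actually in triode.
In triode I_D = k_p[V_ov V_SD − ½ V_SD²] and I_D = (V_DD − V_SD)/R_D. Equating: 1.09 V_SD² − 6.188 V_SD + 4.78 = 0, giving V_SD = 0.922 V (the root below V_ov).
I_D = (4.78 − 0.922) / 0.314 = 12.3 mA.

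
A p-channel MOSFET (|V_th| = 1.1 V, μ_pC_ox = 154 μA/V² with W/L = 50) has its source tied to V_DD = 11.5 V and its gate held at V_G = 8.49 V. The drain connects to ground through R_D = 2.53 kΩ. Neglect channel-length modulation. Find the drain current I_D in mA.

V_SG = V_DD − V_G = 11.5 − 8.49 = 3.01 V, so V_ov = 3.01 − 1.1 = 1.91 V.
k_p = μ_pC_ox · (W/L) = 7.7 mA/V².
Assume saturation: I_D = ½ k_p V_ov² = 0.5 × 7.7 × 1.91² = 14 mA, giving V_SD = V_DD − I_D R_D = 11.5 − 14 × 2.53 = -24 V.
But -24 V < V_ov = 1.91 V, so the device is actually in triode.
In triode I_D = k_p[V_ov V_SD − ½ V_SD²] and I_D = (V_DD − V_SD)/R_D. Equating: 9.74 V_SD² − 38.21 V_SD + 11.5 = 0, giving V_SD = 0.328 V (the root below V_ov).
I_D = (11.5 − 0.328) / 2.53 = 4.42 mA.

I_D = 4.42 mA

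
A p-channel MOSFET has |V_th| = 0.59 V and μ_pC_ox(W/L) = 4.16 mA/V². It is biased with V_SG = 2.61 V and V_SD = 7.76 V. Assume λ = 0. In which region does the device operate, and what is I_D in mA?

V_ov = V_SG − |V_th| = 2.61 − 0.59 = 2.02 V.
Since V_SD = 7.76 V ≥ V_ov = 2.02 V, the device is in saturation.
I_D = ½ k_p V_ov² = 0.5 × 4.16 × 2.02² = 8.49 mA.

Saturation; I_D = 8.49 mA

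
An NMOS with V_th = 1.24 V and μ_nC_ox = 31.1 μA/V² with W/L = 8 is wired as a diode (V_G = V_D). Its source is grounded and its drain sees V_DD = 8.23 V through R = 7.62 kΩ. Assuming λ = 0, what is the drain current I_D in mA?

With gate tied to drain, V_GS = V_DS ≥ V_GS − V_th, so the device is in saturation.
k_n = μ_nC_ox · (W/L) = 0.2488 mA/V².
KCL at the drain: ½ k_n (V_GS − V_th)² = (V_DD − V_GS)/R.
Let x = V_GS − 1.24. Then 0.948 x² + x − 6.99 = 0, giving x = 2.24 V (positive root), so V_GS = 3.48 V.
I_D = (V_DD − V_GS)/R = (8.23 − 3.48) / 7.62 = 0.624 mA.

I_D = 0.624 mA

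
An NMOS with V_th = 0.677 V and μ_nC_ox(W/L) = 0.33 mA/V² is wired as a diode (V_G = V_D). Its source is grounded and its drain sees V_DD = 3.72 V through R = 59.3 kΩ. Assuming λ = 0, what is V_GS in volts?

With gate tied to drain, V_GS = V_DS ≥ V_GS − V_th, so the device is in saturation.
KCL at the drain: ½ k_n (V_GS − V_th)² = (V_DD − V_GS)/R.
Let x = V_GS − 0.677. Then 9.78 x² + x − 3.043 = 0, giving x = 0.509 V (positive root), so V_GS = 1.19 V.
I_D = (V_DD − V_GS)/R = (3.72 − 1.19) / 59.3 = 0.0427 mA.

V_GS = 1.19 V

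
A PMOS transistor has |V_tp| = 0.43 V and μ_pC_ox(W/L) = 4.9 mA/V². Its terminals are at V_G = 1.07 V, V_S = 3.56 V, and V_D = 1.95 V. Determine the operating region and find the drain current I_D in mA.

Triode; I_D = 9.90 mA

V_SG = V_S − V_G = 3.56 − 1.07 = 2.49 V; V_SD = V_S − V_D = 3.56 − 1.95 = 1.61 V.
V_ov = V_SG − |V_tp| = 2.49 − 0.43 = 2.06 V.
Since V_SD = 1.61 V < V_ov = 2.06 V, the device is in the triode region.
I_D = k_p [V_ov · V_SD − ½ V_SD²] = 4.9 × [2.06 × 1.61 − 0.5 × 1.61²] = 9.9 mA.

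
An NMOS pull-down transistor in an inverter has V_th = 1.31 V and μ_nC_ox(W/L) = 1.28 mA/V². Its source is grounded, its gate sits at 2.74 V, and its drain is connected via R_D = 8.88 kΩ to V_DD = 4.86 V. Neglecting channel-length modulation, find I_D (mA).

V_GS = V_G = 2.74 V, so V_ov = 2.74 − 1.31 = 1.43 V.
Assume saturation: I_D = ½ k_n V_ov² = 0.5 × 1.28 × 1.43² = 1.31 mA, giving V_DS = V_DD − I_D R_D = 4.86 − 1.31 × 8.88 = -6.76 V.
But -6.76 V < V_ov = 1.43 V, so the device is actually in triode.
In triode I_D = k_n[V_ov V_DS − ½ V_DS²] and I_D = (V_DD − V_DS)/R_D. Equating: 5.68 V_DS² − 17.25 V_DS + 4.86 = 0, giving V_DS = 0.314 V (the root below V_ov).
I_D = (4.86 − 0.314) / 8.88 = 0.512 mA.

I_D = 0.512 mA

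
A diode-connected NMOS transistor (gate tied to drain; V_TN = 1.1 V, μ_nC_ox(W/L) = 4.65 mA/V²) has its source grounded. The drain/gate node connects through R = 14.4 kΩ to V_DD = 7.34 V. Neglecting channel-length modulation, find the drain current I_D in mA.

With gate tied to drain, V_GS = V_DS ≥ V_GS − V_TN, so the device is in saturation.
KCL at the drain: ½ k_n (V_GS − V_TN)² = (V_DD − V_GS)/R.
Let x = V_GS − 1.1. Then 33.5 x² + x − 6.24 = 0, giving x = 0.417 V (positive root), so V_GS = 1.52 V.
I_D = (V_DD − V_GS)/R = (7.34 − 1.52) / 14.4 = 0.404 mA.

I_D = 0.404 mA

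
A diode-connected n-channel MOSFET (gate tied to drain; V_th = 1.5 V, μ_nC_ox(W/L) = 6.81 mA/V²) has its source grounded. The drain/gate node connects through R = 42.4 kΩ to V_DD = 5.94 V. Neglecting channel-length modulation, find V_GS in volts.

With gate tied to drain, V_GS = V_DS ≥ V_GS − V_th, so the device is in saturation.
KCL at the drain: ½ k_n (V_GS − V_th)² = (V_DD − V_GS)/R.
Let x = V_GS − 1.5. Then 144 x² + x − 4.44 = 0, giving x = 0.172 V (positive root), so V_GS = 1.67 V.
I_D = (V_DD − V_GS)/R = (5.94 − 1.67) / 42.4 = 0.101 mA.

V_GS = 1.67 V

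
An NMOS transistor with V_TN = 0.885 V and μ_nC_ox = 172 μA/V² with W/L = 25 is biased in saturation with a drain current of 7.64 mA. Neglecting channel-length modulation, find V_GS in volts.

V_GS = 2.77 V

k_n = μ_nC_ox · (W/L) = 4.3 mA/V².
In saturation I_D = ½ k_n (V_GS − V_TN)², so V_GS − V_TN = √(2 I_D / k_n) = √(2 × 7.64 / 4.3) = 1.89 V.
V_GS = 0.885 + 1.89 = 2.77 V.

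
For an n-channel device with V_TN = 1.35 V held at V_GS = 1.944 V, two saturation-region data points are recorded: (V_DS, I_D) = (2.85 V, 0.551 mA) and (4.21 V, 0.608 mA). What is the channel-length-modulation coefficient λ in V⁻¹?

λ = 0.0971 V⁻¹

With V_GS fixed, I_D ∝ (1 + λ V_DS) in saturation, so I_D2/I_D1 = (1 + λ V_DS2)/(1 + λ V_DS1).
0.608/0.551 = 1.103 = (1 + 4.21 λ)/(1 + 2.85 λ).
Solving: λ (I_D1 V_DS2 − I_D2 V_DS1) = I_D2 − I_D1, so λ = (0.608 − 0.551) / (0.551 × 4.21 − 0.608 × 2.85) = 0.057 / 0.587 = 0.0971 V⁻¹.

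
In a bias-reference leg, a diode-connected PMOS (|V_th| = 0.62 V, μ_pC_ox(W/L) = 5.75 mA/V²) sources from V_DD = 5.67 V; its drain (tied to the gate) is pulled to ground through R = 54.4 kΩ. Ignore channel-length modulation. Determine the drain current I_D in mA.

I_D = 0.0896 mA

With gate tied to drain, V_SG = V_SD ≥ V_SG − |V_th|, so the device is in saturation.
KCL at the drain: ½ k_p (V_SG − |V_th|)² = (V_DD − V_SG)/R.
Let x = V_SG − 0.62. Then 156 x² + x − 5.05 = 0, giving x = 0.177 V (positive root), so V_SG = 0.797 V.
I_D = (V_DD − V_SG)/R = (5.67 − 0.797) / 54.4 = 0.0896 mA.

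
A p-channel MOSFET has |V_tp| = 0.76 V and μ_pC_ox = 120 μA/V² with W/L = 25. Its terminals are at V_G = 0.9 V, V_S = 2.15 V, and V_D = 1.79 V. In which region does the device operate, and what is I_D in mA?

V_SG = V_S − V_G = 2.15 − 0.9 = 1.25 V; V_SD = V_S − V_D = 2.15 − 1.79 = 0.36 V.
k_p = μ_pC_ox · (W/L) = 3 mA/V².
V_ov = V_SG − |V_tp| = 1.25 − 0.76 = 0.49 V.
Since V_SD = 0.36 V < V_ov = 0.49 V, the device is in the triode region.
I_D = k_p [V_ov · V_SD − ½ V_SD²] = 3 × [0.49 × 0.36 − 0.5 × 0.36²] = 0.335 mA.

Triode; I_D = 0.335 mA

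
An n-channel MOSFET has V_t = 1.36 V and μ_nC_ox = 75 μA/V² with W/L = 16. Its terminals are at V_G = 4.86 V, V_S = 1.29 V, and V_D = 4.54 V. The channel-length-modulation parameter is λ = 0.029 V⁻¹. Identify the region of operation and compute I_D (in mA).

V_GS = V_G − V_S = 4.86 − 1.29 = 3.57 V; V_DS = V_D − V_S = 4.54 − 1.29 = 3.25 V.
k_n = μ_nC_ox · (W/L) = 1.2 mA/V².
V_ov = V_GS − V_t = 3.57 − 1.36 = 2.21 V.
Since V_DS = 3.25 V ≥ V_ov = 2.21 V, the device is in saturation.
I_D = ½ k_n V_ov² (1 + λ V_DS) = 0.5 × 1.2 × 2.21² × (1 + 0.029 × 3.25) = 3.21 mA.

Saturation; I_D = 3.21 mA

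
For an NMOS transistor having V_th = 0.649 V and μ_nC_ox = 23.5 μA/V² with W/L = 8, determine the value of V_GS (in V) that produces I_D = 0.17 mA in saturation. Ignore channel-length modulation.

k_n = μ_nC_ox · (W/L) = 0.188 mA/V².
In saturation I_D = ½ k_n (V_GS − V_th)², so V_GS − V_th = √(2 I_D / k_n) = √(2 × 0.17 / 0.188) = 1.34 V.
V_GS = 0.649 + 1.34 = 1.99 V.

V_GS = 1.99 V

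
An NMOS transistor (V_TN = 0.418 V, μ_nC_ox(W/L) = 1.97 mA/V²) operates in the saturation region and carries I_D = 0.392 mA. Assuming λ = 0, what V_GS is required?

V_GS = 1.05 V

In saturation I_D = ½ k_n (V_GS − V_TN)², so V_GS − V_TN = √(2 I_D / k_n) = √(2 × 0.392 / 1.97) = 0.631 V.
V_GS = 0.418 + 0.631 = 1.05 V.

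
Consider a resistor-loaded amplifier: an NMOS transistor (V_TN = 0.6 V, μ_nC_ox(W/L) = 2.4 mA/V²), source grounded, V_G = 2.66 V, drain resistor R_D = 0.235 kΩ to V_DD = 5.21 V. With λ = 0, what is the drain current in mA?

V_GS = V_G = 2.66 V, so V_ov = 2.66 − 0.6 = 2.06 V.
Assume saturation: I_D = ½ k_n V_ov² = 0.5 × 2.4 × 2.06² = 5.09 mA, giving V_DS = V_DD − I_D R_D = 5.21 − 5.09 × 0.235 = 4.01 V.
V_DS = 4.01 V ≥ V_ov = 2.06 V, confirming saturation.

I_D = 5.09 mA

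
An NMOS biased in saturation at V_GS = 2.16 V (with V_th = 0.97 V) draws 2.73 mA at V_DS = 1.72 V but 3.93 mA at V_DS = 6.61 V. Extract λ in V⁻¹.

With V_GS fixed, I_D ∝ (1 + λ V_DS) in saturation, so I_D2/I_D1 = (1 + λ V_DS2)/(1 + λ V_DS1).
3.93/2.73 = 1.44 = (1 + 6.61 λ)/(1 + 1.72 λ).
Solving: λ (I_D1 V_DS2 − I_D2 V_DS1) = I_D2 − I_D1, so λ = (3.93 − 2.73) / (2.73 × 6.61 − 3.93 × 1.72) = 1.2 / 11.3 = 0.106 V⁻¹.

λ = 0.106 V⁻¹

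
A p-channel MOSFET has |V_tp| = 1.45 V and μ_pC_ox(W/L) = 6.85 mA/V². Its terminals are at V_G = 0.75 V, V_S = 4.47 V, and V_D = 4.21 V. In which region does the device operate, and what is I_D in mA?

V_SG = V_S − V_G = 4.47 − 0.75 = 3.72 V; V_SD = V_S − V_D = 4.47 − 4.21 = 0.26 V.
V_ov = V_SG − |V_tp| = 3.72 − 1.45 = 2.27 V.
Since V_SD = 0.26 V < V_ov = 2.27 V, the device is in the triode region.
I_D = k_p [V_ov · V_SD − ½ V_SD²] = 6.85 × [2.27 × 0.26 − 0.5 × 0.26²] = 3.81 mA.

Triode; I_D = 3.81 mA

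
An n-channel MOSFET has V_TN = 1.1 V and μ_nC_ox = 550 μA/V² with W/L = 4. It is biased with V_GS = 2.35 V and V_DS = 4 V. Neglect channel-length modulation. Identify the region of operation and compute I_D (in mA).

Saturation; I_D = 1.72 mA

k_n = μ_nC_ox · (W/L) = 2.2 mA/V².
V_ov = V_GS − V_TN = 2.35 − 1.1 = 1.25 V.
Since V_DS = 4 V ≥ V_ov = 1.25 V, the device is in saturation.
I_D = ½ k_n V_ov² = 0.5 × 2.2 × 1.25² = 1.72 mA.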